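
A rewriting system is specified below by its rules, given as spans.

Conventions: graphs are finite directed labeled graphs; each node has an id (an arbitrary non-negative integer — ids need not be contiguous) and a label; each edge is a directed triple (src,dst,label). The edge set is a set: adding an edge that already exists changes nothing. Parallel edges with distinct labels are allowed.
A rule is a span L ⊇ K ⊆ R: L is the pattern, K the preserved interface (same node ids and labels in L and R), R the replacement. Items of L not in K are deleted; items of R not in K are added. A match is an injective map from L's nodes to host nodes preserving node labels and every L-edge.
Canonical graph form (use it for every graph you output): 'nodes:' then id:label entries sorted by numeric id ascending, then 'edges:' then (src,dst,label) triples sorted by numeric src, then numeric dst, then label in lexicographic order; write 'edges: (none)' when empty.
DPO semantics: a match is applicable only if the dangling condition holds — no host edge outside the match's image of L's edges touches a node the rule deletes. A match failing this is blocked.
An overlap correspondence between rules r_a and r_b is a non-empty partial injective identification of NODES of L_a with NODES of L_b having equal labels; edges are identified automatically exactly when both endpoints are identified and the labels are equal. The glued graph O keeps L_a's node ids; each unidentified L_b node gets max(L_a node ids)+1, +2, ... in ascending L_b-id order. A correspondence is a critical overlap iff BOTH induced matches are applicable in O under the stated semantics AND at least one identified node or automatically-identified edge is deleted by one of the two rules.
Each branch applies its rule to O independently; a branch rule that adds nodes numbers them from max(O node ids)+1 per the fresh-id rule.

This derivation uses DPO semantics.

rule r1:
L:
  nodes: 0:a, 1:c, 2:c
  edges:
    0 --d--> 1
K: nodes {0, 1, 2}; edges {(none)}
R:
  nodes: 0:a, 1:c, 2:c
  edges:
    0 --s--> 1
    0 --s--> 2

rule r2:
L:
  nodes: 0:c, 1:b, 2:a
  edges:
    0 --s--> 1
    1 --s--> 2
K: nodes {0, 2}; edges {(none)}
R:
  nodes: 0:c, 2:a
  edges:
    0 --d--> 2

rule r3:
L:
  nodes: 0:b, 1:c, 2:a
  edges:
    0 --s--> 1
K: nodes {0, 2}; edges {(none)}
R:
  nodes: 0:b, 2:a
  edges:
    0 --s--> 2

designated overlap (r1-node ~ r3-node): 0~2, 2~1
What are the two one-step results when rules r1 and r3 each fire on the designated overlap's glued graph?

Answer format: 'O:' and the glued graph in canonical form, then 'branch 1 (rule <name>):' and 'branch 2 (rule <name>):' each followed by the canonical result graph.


O:
nodes: 0:a, 1:c, 2:c, 3:b
edges: (0,1,d); (3,2,s)
branch 1 (rule r1):
nodes: 0:a, 1:c, 2:c, 3:b
edges: (0,1,s); (0,2,s); (3,2,s)
branch 2 (rule r3):
nodes: 0:a, 1:c, 3:b
edges: (0,1,d); (3,0,s)


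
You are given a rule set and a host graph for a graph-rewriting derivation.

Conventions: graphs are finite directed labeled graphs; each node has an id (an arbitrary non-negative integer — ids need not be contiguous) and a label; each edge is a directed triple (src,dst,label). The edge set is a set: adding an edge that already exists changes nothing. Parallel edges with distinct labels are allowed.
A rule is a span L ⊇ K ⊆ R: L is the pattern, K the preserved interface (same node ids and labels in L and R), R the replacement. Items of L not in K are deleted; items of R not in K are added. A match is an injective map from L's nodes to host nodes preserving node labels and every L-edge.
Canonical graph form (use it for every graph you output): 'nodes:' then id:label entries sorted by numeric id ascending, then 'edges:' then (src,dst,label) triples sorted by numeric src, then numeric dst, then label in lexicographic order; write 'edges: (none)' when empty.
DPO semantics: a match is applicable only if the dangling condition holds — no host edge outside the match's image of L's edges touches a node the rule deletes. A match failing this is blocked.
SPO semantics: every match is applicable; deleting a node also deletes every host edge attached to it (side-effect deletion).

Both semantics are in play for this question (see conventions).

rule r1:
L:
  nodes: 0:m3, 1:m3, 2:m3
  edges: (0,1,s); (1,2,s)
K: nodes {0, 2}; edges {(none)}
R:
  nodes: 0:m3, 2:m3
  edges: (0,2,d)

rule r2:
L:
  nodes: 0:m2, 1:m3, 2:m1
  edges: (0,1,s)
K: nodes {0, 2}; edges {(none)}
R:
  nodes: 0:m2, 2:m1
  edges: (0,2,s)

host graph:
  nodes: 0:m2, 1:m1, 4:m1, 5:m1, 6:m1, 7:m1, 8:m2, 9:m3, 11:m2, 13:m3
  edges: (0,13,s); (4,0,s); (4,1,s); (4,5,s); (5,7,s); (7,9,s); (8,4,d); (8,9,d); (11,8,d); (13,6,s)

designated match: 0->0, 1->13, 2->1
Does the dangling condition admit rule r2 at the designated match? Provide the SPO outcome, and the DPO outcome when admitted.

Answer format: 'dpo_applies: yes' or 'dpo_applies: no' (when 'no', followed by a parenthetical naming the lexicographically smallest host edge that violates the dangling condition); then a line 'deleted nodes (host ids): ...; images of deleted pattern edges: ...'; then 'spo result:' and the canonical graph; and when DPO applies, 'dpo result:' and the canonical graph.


dpo_applies: no
(the rule deletes node 13, which keeps host edge (13,6,s) outside the match image — the dangling condition fails, DPO blocks; SPO proceeds and side-deletes such edges)
deleted nodes (host ids): 13; images of deleted pattern edges: (0,13,s)
spo result:
nodes: 0:m2, 1:m1, 4:m1, 5:m1, 6:m1, 7:m1, 8:m2, 9:m3, 11:m2
edges: (0,1,s); (4,0,s); (4,1,s); (4,5,s); (5,7,s); (7,9,s); (8,4,d); (8,9,d); (11,8,d)


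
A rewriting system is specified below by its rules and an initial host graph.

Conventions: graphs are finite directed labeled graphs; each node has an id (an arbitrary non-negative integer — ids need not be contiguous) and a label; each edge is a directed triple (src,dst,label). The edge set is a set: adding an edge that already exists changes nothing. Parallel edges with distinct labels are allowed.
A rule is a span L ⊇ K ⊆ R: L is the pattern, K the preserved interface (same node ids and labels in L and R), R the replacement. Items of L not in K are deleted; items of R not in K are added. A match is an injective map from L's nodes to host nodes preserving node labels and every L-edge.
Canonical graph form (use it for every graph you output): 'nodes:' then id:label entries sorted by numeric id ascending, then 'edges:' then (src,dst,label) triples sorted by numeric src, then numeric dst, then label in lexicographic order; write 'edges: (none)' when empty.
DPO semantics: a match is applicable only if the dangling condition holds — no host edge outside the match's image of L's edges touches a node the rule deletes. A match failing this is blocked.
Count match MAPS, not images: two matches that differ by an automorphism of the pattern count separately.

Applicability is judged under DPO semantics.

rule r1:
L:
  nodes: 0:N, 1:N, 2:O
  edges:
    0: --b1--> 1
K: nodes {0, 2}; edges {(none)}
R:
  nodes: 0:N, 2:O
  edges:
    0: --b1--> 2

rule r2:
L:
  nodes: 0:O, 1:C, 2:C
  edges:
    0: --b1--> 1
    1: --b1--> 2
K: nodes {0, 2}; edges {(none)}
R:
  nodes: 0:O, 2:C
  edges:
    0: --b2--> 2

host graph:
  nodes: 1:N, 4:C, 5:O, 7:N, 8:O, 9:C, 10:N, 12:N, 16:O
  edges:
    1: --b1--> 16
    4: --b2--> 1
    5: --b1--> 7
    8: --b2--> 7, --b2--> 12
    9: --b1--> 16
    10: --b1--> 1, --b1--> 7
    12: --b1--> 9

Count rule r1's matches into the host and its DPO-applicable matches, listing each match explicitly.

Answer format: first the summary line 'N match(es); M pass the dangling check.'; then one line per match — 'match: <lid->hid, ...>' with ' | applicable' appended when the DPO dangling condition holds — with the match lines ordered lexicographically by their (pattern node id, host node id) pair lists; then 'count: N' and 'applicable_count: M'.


6 match(es); 0 pass the dangling check.
match: 0->10, 1->1, 2->5
match: 0->10, 1->1, 2->8
match: 0->10, 1->1, 2->16
match: 0->10, 1->7, 2->5
match: 0->10, 1->7, 2->8
match: 0->10, 1->7, 2->16
count: 6
applicable_count: 0


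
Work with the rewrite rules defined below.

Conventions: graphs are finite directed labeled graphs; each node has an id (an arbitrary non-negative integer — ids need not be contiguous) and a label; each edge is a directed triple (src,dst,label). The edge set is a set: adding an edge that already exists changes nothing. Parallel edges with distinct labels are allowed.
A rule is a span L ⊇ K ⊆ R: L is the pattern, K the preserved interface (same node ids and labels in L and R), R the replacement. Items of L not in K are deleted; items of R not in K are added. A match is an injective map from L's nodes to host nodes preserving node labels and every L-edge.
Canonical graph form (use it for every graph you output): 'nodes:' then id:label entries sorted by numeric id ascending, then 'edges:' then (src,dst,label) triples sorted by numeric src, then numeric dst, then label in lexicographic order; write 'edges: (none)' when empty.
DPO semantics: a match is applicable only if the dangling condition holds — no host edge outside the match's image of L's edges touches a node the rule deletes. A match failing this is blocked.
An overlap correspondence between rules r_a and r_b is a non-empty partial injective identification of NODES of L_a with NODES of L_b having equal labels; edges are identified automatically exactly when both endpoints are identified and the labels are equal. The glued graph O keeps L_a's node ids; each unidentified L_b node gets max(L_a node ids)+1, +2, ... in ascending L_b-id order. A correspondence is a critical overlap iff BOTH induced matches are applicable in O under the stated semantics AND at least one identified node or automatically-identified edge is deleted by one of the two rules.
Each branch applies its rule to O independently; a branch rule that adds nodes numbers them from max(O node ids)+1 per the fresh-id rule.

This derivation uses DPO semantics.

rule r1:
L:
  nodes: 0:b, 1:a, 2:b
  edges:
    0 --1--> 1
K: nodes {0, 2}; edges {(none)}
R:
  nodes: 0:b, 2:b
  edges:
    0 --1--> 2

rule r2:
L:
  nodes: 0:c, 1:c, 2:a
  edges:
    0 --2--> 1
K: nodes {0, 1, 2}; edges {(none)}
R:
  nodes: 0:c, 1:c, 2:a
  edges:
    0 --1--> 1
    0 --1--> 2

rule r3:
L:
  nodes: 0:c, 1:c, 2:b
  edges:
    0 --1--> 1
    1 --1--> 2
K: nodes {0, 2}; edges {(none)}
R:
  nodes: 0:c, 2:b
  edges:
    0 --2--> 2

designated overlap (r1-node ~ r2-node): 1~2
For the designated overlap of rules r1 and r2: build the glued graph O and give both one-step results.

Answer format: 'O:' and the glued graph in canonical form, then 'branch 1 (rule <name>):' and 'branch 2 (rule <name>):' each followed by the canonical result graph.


O:
nodes: 0:b, 1:a, 2:b, 3:c, 4:c
edges: (0,1,1); (3,4,2)
branch 1 (rule r1):
nodes: 0:b, 2:b, 3:c, 4:c
edges: (0,2,1); (3,4,2)
branch 2 (rule r2):
nodes: 0:b, 1:a, 2:b, 3:c, 4:c
edges: (0,1,1); (3,1,1); (3,4,1)


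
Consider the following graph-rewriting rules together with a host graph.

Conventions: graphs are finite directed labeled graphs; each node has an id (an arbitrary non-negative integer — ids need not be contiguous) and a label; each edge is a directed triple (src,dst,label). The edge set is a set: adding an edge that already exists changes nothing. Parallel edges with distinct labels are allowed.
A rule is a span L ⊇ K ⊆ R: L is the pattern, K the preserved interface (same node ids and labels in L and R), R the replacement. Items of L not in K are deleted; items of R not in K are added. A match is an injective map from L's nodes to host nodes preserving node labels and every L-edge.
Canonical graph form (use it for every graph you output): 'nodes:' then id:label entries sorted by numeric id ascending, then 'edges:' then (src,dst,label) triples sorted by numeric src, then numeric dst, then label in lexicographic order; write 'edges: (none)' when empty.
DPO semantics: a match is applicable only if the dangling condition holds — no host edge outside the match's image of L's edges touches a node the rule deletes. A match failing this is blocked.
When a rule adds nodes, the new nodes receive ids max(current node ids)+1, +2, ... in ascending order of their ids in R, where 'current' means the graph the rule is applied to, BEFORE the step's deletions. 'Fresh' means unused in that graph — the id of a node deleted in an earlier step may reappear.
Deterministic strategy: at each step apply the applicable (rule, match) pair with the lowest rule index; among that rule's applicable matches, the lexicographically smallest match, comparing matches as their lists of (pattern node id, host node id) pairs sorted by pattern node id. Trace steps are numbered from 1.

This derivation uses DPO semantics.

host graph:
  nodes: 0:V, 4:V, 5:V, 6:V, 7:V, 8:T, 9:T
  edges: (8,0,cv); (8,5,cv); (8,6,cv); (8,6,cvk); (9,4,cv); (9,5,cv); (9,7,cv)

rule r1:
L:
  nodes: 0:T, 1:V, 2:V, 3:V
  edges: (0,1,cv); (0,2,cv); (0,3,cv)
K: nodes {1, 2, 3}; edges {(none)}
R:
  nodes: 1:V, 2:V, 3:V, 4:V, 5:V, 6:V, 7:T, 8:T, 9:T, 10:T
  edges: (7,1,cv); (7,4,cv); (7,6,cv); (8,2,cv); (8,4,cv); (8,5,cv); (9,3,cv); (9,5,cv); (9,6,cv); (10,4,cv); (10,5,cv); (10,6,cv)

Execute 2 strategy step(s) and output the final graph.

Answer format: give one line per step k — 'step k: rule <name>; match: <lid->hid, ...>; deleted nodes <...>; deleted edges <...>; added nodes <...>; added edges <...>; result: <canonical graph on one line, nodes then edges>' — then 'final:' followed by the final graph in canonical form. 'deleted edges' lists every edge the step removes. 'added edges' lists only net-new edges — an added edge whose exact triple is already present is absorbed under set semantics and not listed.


step 1: rule r1; match: 0->9, 1->4, 2->5, 3->7; deleted nodes 9; deleted edges (9,4,cv); (9,5,cv); (9,7,cv); added nodes 10, 11, 12, 13, 14, 15, 16; added edges (13,4,cv); (13,10,cv); (13,12,cv); (14,5,cv); (14,10,cv); (14,11,cv); (15,7,cv); (15,11,cv); (15,12,cv); (16,10,cv); (16,11,cv); (16,12,cv); result: nodes: 0:V, 4:V, 5:V, 6:V, 7:V, 8:T, 10:V, 11:V, 12:V, 13:T, 14:T, 15:T, 16:T edges: (8,0,cv); (8,5,cv); (8,6,cv); (8,6,cvk); (13,4,cv); (13,10,cv); (13,12,cv); (14,5,cv); (14,10,cv); (14,11,cv); (15,7,cv); (15,11,cv); (15,12,cv); (16,10,cv); (16,11,cv); (16,12,cv)
step 2: rule r1; match: 0->13, 1->4, 2->10, 3->12; deleted nodes 13; deleted edges (13,4,cv); (13,10,cv); (13,12,cv); added nodes 17, 18, 19, 20, 21, 22, 23; added edges (20,4,cv); (20,17,cv); (20,19,cv); (21,10,cv); (21,17,cv); (21,18,cv); (22,12,cv); (22,18,cv); (22,19,cv); (23,17,cv); (23,18,cv); (23,19,cv); result: nodes: 0:V, 4:V, 5:V, 6:V, 7:V, 8:T, 10:V, 11:V, 12:V, 14:T, 15:T, 16:T, 17:V, 18:V, 19:V, 20:T, 21:T, 22:T, 23:T edges: (8,0,cv); (8,5,cv); (8,6,cv); (8,6,cvk); (14,5,cv); (14,10,cv); (14,11,cv); (15,7,cv); (15,11,cv); (15,12,cv); (16,10,cv); (16,11,cv); (16,12,cv); (20,4,cv); (20,17,cv); (20,19,cv); (21,10,cv); (21,17,cv); (21,18,cv); (22,12,cv); (22,18,cv); (22,19,cv); (23,17,cv); (23,18,cv); (23,19,cv)
final:
nodes: 0:V, 4:V, 5:V, 6:V, 7:V, 8:T, 10:V, 11:V, 12:V, 14:T, 15:T, 16:T, 17:V, 18:V, 19:V, 20:T, 21:T, 22:T, 23:T
edges: (8,0,cv); (8,5,cv); (8,6,cv); (8,6,cvk); (14,5,cv); (14,10,cv); (14,11,cv); (15,7,cv); (15,11,cv); (15,12,cv); (16,10,cv); (16,11,cv); (16,12,cv); (20,4,cv); (20,17,cv); (20,19,cv); (21,10,cv); (21,17,cv); (21,18,cv); (22,12,cv); (22,18,cv); (22,19,cv); (23,17,cv); (23,18,cv); (23,19,cv)


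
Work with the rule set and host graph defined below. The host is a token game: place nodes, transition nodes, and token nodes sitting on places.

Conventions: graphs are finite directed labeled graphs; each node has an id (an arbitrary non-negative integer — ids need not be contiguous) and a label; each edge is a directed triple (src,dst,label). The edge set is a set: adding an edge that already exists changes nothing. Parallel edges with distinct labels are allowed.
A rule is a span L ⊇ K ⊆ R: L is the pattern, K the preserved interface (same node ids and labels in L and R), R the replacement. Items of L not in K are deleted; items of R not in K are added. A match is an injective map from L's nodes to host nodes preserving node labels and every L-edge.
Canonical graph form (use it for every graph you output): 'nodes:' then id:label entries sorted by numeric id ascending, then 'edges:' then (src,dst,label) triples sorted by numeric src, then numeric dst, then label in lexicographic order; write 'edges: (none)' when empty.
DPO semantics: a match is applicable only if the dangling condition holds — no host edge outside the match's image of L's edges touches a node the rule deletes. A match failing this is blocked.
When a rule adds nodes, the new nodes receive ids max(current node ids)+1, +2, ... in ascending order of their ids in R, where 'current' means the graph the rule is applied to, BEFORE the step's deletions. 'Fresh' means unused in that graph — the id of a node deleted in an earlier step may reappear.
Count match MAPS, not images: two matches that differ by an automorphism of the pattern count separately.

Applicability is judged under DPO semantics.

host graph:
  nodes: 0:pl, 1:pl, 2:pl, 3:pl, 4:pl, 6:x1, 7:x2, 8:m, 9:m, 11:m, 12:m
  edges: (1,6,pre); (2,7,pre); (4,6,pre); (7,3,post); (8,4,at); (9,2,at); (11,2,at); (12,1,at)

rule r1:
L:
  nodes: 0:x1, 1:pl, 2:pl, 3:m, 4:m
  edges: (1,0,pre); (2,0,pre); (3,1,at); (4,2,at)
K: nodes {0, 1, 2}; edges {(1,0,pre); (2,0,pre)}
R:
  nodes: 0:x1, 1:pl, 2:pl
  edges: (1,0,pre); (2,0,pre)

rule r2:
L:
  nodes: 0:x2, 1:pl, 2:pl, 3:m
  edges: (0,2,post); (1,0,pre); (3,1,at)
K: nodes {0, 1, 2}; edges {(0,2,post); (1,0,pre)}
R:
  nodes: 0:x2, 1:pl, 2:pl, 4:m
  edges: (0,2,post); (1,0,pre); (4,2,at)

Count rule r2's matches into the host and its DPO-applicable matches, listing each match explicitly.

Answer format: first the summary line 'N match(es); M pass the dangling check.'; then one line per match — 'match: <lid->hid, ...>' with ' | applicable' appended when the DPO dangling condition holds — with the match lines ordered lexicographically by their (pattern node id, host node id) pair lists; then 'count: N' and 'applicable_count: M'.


2 match(es); 2 pass the dangling check.
match: 0->7, 1->2, 2->3, 3->9 | applicable
match: 0->7, 1->2, 2->3, 3->11 | applicable
count: 2
applicable_count: 2


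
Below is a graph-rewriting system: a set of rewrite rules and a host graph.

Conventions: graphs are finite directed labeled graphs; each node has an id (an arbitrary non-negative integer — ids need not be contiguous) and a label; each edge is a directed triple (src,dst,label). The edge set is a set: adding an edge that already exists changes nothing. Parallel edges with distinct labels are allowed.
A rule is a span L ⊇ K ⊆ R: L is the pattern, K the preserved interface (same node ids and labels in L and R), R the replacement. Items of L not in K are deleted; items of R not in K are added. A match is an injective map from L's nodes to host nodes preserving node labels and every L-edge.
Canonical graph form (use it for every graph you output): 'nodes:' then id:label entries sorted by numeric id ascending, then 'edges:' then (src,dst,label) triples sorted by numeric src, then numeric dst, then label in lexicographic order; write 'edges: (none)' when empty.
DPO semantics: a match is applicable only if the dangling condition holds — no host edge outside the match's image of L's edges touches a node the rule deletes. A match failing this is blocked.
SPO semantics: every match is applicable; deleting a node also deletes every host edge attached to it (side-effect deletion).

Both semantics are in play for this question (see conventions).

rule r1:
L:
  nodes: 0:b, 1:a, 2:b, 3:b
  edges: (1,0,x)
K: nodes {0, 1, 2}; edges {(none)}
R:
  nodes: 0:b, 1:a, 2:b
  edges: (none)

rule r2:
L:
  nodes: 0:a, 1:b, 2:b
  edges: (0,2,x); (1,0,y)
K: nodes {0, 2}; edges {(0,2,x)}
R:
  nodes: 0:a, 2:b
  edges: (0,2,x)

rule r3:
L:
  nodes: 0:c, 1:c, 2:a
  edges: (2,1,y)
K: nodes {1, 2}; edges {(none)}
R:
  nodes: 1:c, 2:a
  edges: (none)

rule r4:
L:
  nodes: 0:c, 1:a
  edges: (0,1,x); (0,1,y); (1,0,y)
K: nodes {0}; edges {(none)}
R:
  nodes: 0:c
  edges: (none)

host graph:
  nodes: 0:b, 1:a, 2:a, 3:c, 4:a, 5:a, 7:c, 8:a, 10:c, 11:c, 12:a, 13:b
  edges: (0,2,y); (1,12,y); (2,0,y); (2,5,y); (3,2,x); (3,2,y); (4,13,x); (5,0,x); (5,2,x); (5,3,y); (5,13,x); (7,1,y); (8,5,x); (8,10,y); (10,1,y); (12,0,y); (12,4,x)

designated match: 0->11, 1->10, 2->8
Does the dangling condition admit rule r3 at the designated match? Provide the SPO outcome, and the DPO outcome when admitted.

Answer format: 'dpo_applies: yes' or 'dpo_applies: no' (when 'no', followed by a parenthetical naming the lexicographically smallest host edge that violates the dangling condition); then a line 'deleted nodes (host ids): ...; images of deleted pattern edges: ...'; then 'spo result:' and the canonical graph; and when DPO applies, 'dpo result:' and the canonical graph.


dpo_applies: yes
deleted nodes (host ids): 11; images of deleted pattern edges: (8,10,y)
spo result:
nodes: 0:b, 1:a, 2:a, 3:c, 4:a, 5:a, 7:c, 8:a, 10:c, 12:a, 13:b
edges: (0,2,y); (1,12,y); (2,0,y); (2,5,y); (3,2,x); (3,2,y); (4,13,x); (5,0,x); (5,2,x); (5,3,y); (5,13,x); (7,1,y); (8,5,x); (10,1,y); (12,0,y); (12,4,x)
dpo result:
nodes: 0:b, 1:a, 2:a, 3:c, 4:a, 5:a, 7:c, 8:a, 10:c, 12:a, 13:b
edges: (0,2,y); (1,12,y); (2,0,y); (2,5,y); (3,2,x); (3,2,y); (4,13,x); (5,0,x); (5,2,x); (5,3,y); (5,13,x); (7,1,y); (8,5,x); (10,1,y); (12,0,y); (12,4,x)


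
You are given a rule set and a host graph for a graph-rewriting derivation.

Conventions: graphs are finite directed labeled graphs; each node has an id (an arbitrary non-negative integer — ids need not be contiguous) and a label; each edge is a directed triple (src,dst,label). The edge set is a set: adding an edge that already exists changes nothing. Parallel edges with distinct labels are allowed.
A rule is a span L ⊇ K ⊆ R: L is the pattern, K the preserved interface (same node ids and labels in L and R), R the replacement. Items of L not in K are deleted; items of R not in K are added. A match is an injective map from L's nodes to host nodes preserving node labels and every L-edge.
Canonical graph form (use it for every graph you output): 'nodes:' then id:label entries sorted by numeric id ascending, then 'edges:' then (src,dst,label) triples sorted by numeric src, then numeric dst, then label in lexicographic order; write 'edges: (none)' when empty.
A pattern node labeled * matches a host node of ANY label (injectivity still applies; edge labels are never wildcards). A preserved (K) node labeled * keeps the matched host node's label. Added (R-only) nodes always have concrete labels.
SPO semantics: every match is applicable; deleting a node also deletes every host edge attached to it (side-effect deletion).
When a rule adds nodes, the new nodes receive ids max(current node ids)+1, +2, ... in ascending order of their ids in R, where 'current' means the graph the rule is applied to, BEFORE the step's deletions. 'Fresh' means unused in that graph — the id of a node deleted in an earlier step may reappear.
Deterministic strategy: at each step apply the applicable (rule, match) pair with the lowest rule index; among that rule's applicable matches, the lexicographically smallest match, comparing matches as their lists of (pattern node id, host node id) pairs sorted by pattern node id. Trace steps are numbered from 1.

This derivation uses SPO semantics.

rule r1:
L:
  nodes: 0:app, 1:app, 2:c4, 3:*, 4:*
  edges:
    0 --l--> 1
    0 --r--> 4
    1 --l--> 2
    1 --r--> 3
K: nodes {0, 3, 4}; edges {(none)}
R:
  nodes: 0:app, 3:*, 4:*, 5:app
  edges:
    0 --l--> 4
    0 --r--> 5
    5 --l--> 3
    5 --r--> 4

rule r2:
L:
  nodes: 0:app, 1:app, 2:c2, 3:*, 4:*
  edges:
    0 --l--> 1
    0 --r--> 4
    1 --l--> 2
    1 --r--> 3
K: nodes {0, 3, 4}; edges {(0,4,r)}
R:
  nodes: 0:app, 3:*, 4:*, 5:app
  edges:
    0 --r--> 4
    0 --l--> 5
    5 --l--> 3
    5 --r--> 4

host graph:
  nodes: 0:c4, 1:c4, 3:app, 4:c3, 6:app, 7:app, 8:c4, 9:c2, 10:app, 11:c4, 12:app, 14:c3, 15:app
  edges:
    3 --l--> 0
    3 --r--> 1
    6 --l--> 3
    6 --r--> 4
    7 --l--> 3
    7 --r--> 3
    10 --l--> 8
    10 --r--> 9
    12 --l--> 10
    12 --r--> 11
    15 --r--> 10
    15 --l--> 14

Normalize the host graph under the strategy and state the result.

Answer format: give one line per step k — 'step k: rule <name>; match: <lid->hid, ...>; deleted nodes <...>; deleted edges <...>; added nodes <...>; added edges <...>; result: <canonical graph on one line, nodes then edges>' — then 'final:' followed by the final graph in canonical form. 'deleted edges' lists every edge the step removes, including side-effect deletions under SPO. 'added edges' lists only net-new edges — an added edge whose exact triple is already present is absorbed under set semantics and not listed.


step 1: rule r1; match: 0->6, 1->3, 2->0, 3->1, 4->4; deleted nodes 0, 3; deleted edges (3,0,l); (3,1,r); (6,3,l); (6,4,r); (7,3,l); (7,3,r); added nodes 16; added edges (6,4,l); (6,16,r); (16,1,l); (16,4,r); result: nodes: 1:c4, 4:c3, 6:app, 7:app, 8:c4, 9:c2, 10:app, 11:c4, 12:app, 14:c3, 15:app, 16:app edges: (6,4,l); (6,16,r); (10,8,l); (10,9,r); (12,10,l); (12,11,r); (15,10,r); (15,14,l); (16,1,l); (16,4,r)
step 2: rule r1; match: 0->12, 1->10, 2->8, 3->9, 4->11; deleted nodes 8, 10; deleted edges (10,8,l); (10,9,r); (12,10,l); (12,11,r); (15,10,r); added nodes 17; added edges (12,11,l); (12,17,r); (17,9,l); (17,11,r); result: nodes: 1:c4, 4:c3, 6:app, 7:app, 9:c2, 11:c4, 12:app, 14:c3, 15:app, 16:app, 17:app edges: (6,4,l); (6,16,r); (12,11,l); (12,17,r); (15,14,l); (16,1,l); (16,4,r); (17,9,l); (17,11,r)
final:
nodes: 1:c4, 4:c3, 6:app, 7:app, 9:c2, 11:c4, 12:app, 14:c3, 15:app, 16:app, 17:app
edges: (6,4,l); (6,16,r); (12,11,l); (12,17,r); (15,14,l); (16,1,l); (16,4,r); (17,9,l); (17,11,r)


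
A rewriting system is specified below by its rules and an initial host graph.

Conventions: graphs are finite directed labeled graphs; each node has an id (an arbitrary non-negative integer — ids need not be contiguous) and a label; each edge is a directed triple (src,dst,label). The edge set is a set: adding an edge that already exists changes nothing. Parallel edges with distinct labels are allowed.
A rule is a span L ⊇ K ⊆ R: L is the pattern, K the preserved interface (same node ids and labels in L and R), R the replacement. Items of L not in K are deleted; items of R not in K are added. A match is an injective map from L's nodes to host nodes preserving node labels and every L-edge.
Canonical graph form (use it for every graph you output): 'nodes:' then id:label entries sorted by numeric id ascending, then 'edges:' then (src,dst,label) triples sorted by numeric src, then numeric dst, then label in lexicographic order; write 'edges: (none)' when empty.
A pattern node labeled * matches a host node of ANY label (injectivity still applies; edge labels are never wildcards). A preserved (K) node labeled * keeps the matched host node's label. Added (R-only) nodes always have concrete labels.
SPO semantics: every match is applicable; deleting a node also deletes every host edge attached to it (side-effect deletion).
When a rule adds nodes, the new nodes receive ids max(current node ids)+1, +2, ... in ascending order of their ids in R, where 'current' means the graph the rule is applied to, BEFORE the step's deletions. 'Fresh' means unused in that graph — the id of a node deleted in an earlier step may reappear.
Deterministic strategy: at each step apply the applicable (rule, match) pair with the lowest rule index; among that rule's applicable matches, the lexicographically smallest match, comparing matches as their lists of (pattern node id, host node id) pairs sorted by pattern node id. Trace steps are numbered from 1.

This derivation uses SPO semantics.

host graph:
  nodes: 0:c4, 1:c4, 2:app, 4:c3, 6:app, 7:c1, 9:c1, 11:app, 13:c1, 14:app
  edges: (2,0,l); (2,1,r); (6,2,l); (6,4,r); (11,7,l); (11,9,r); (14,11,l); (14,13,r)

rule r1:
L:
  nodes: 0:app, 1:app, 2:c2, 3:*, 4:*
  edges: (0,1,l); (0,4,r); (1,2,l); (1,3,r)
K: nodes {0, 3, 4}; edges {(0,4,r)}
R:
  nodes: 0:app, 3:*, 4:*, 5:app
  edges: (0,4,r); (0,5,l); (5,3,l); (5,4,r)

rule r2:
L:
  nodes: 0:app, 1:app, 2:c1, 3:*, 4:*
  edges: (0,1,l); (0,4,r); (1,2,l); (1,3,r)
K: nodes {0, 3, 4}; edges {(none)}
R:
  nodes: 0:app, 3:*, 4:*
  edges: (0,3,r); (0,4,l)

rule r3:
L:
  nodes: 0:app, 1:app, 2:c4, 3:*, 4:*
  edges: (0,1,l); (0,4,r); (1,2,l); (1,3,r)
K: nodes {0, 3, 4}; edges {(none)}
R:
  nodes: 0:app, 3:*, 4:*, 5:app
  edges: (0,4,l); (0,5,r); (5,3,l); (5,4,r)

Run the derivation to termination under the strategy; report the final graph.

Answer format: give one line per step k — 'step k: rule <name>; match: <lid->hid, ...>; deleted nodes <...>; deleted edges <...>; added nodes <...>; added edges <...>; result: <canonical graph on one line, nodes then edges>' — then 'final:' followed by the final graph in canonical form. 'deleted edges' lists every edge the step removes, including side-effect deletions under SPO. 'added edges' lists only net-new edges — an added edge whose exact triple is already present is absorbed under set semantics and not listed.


step 1: rule r2; match: 0->14, 1->11, 2->7, 3->9, 4->13; deleted nodes 7, 11; deleted edges (11,7,l); (11,9,r); (14,11,l); (14,13,r); added nodes (none); added edges (14,9,r); (14,13,l); result: nodes: 0:c4, 1:c4, 2:app, 4:c3, 6:app, 9:c1, 13:c1, 14:app edges: (2,0,l); (2,1,r); (6,2,l); (6,4,r); (14,9,r); (14,13,l)
step 2: rule r3; match: 0->6, 1->2, 2->0, 3->1, 4->4; deleted nodes 0, 2; deleted edges (2,0,l); (2,1,r); (6,2,l); (6,4,r); added nodes 15; added edges (6,4,l); (6,15,r); (15,1,l); (15,4,r); result: nodes: 1:c4, 4:c3, 6:app, 9:c1, 13:c1, 14:app, 15:app edges: (6,4,l); (6,15,r); (14,9,r); (14,13,l); (15,1,l); (15,4,r)
final:
nodes: 1:c4, 4:c3, 6:app, 9:c1, 13:c1, 14:app, 15:app
edges: (6,4,l); (6,15,r); (14,9,r); (14,13,l); (15,1,l); (15,4,r)


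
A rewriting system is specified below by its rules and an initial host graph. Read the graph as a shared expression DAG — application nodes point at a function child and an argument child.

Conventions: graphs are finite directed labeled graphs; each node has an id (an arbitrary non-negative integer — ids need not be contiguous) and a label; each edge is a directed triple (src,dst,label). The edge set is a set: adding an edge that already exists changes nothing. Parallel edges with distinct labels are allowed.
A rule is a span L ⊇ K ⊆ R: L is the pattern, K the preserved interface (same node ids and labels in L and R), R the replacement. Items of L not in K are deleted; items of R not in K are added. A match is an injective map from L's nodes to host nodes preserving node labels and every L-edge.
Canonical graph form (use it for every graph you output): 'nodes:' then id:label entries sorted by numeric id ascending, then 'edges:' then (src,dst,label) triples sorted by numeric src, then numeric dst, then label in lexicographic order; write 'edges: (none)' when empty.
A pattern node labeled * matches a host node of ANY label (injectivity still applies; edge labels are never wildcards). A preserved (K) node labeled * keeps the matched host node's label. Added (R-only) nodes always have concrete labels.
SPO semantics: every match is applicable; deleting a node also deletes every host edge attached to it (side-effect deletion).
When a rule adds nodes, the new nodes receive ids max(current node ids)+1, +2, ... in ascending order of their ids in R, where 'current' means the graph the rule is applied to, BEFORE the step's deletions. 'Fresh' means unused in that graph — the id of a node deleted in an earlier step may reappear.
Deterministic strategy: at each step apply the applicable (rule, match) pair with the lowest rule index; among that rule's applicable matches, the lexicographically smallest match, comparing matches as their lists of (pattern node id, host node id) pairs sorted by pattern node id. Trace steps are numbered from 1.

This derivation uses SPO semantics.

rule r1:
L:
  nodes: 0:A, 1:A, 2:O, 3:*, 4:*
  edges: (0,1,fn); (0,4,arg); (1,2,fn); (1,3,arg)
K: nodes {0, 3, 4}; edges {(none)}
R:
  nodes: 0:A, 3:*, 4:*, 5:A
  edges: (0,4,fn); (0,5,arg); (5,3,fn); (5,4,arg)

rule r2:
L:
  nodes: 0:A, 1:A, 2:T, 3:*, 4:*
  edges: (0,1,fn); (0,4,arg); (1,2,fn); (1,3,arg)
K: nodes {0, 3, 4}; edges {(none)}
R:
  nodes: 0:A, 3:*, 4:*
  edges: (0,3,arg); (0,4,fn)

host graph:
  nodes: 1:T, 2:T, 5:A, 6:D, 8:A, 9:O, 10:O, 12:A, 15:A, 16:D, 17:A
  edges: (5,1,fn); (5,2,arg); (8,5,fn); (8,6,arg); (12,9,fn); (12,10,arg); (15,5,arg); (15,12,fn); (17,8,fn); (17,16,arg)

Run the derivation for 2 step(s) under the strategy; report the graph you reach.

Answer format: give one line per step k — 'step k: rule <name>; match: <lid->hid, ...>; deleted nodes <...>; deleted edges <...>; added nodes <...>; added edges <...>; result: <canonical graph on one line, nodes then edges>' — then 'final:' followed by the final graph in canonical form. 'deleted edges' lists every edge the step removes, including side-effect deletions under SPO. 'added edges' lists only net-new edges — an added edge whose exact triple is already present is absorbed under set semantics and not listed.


step 1: rule r1; match: 0->15, 1->12, 2->9, 3->10, 4->5; deleted nodes 9, 12; deleted edges (12,9,fn); (12,10,arg); (15,5,arg); (15,12,fn); added nodes 18; added edges (15,5,fn); (15,18,arg); (18,5,arg); (18,10,fn); result: nodes: 1:T, 2:T, 5:A, 6:D, 8:A, 10:O, 15:A, 16:D, 17:A, 18:A edges: (5,1,fn); (5,2,arg); (8,5,fn); (8,6,arg); (15,5,fn); (15,18,arg); (17,8,fn); (17,16,arg); (18,5,arg); (18,10,fn)
step 2: rule r2; match: 0->8, 1->5, 2->1, 3->2, 4->6; deleted nodes 1, 5; deleted edges (5,1,fn); (5,2,arg); (8,5,fn); (8,6,arg); (15,5,fn); (18,5,arg); added nodes (none); added edges (8,2,arg); (8,6,fn); result: nodes: 2:T, 6:D, 8:A, 10:O, 15:A, 16:D, 17:A, 18:A edges: (8,2,arg); (8,6,fn); (15,18,arg); (17,8,fn); (17,16,arg); (18,10,fn)
final:
nodes: 2:T, 6:D, 8:A, 10:O, 15:A, 16:D, 17:A, 18:A
edges: (8,2,arg); (8,6,fn); (15,18,arg); (17,8,fn); (17,16,arg); (18,10,fn)


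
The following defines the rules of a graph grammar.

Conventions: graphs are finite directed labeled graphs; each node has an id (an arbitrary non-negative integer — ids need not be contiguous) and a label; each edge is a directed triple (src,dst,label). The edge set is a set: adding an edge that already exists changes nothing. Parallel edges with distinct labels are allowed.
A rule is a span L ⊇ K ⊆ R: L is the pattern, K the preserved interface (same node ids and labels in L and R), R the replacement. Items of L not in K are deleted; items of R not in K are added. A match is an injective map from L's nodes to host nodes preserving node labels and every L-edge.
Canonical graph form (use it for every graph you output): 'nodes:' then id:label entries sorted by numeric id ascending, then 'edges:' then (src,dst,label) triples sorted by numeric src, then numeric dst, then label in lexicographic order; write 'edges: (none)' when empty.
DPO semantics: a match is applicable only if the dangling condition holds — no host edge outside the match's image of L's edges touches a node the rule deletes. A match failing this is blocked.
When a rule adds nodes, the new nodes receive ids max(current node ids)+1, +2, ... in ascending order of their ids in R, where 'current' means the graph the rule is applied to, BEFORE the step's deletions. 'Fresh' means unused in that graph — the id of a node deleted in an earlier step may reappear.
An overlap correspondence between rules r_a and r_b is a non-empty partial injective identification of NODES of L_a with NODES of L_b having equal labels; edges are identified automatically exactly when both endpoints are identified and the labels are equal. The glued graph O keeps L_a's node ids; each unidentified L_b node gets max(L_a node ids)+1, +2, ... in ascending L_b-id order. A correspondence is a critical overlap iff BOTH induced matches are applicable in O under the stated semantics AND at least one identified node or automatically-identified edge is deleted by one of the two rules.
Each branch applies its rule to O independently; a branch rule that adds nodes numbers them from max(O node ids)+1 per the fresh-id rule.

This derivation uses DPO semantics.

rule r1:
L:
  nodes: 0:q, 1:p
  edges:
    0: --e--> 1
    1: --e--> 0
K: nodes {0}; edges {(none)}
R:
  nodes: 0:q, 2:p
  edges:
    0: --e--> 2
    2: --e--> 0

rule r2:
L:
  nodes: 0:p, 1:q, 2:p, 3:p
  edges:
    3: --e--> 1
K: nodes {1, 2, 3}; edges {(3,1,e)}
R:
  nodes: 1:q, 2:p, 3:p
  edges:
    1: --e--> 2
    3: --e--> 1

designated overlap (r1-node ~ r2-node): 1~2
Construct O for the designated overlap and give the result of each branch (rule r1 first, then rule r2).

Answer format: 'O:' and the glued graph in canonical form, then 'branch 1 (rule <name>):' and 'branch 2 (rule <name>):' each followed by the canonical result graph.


O:
nodes: 0:q, 1:p, 2:p, 3:q, 4:p
edges: (0,1,e); (1,0,e); (4,3,e)
branch 1 (rule r1):
nodes: 0:q, 2:p, 3:q, 4:p, 5:p
edges: (0,5,e); (4,3,e); (5,0,e)
branch 2 (rule r2):
nodes: 0:q, 1:p, 3:q, 4:p
edges: (0,1,e); (1,0,e); (3,1,e); (4,3,e)


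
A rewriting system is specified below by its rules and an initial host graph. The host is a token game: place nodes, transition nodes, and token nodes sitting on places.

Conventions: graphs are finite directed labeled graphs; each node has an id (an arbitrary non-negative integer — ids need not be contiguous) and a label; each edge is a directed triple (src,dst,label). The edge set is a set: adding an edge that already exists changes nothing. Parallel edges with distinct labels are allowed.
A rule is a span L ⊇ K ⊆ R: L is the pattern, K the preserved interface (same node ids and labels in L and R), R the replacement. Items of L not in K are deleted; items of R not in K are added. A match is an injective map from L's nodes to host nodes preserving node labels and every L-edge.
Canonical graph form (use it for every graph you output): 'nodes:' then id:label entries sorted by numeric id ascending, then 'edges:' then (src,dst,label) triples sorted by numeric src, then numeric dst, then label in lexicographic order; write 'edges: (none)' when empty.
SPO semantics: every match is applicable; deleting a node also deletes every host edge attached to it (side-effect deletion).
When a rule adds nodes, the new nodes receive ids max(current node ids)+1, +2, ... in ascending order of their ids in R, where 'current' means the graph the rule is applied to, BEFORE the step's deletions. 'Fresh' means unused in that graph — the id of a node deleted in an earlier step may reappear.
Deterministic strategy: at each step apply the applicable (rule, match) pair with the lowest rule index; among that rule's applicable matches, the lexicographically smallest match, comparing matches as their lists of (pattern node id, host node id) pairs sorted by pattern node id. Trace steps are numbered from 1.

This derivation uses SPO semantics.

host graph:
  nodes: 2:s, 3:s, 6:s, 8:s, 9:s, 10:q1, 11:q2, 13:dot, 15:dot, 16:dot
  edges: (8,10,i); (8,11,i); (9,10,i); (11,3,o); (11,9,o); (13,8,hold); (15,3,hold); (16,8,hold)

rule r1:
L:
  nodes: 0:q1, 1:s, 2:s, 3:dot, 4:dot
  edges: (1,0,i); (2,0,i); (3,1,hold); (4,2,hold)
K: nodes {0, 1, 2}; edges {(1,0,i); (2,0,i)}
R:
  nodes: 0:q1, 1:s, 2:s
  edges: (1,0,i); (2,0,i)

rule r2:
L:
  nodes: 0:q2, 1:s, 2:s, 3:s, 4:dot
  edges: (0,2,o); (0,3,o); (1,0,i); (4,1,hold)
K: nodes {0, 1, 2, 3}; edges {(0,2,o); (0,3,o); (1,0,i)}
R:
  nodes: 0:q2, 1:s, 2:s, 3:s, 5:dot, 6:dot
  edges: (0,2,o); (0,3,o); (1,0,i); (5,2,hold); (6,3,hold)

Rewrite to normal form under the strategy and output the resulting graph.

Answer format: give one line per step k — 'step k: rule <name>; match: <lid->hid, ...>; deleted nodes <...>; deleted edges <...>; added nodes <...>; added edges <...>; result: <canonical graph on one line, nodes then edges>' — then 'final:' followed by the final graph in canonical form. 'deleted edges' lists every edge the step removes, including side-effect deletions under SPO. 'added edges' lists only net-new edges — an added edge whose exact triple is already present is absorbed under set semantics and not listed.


step 1: rule r2; match: 0->11, 1->8, 2->3, 3->9, 4->13; deleted nodes 13; deleted edges (13,8,hold); added nodes 17, 18; added edges (17,3,hold); (18,9,hold); result: nodes: 2:s, 3:s, 6:s, 8:s, 9:s, 10:q1, 11:q2, 15:dot, 16:dot, 17:dot, 18:dot edges: (8,10,i); (8,11,i); (9,10,i); (11,3,o); (11,9,o); (15,3,hold); (16,8,hold); (17,3,hold); (18,9,hold)
step 2: rule r1; match: 0->10, 1->8, 2->9, 3->16, 4->18; deleted nodes 16, 18; deleted edges (16,8,hold); (18,9,hold); added nodes (none); added edges (none); result: nodes: 2:s, 3:s, 6:s, 8:s, 9:s, 10:q1, 11:q2, 15:dot, 17:dot edges: (8,10,i); (8,11,i); (9,10,i); (11,3,o); (11,9,o); (15,3,hold); (17,3,hold)
final:
nodes: 2:s, 3:s, 6:s, 8:s, 9:s, 10:q1, 11:q2, 15:dot, 17:dot
edges: (8,10,i); (8,11,i); (9,10,i); (11,3,o); (11,9,o); (15,3,hold); (17,3,hold)
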